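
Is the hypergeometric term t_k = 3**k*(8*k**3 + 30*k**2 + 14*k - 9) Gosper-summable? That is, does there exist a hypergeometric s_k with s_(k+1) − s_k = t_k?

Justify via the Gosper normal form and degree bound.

Ratio r(k) = 3*(8*k**3 + 54*k**2 + 98*k + 43)/(8*k**3 + 30*k**2 + 14*k - 9).
So A=3 and B=1, with C=k**3 + 15*k**2/4 + 7*k/4 - 9/8.
Solve (3)·f(k+1) − (1)·f(k) = k**3 + 15*k**2/4 + 7*k/4 - 9/8.
Bound: deg f ≤ 3.
Match coefficients ⇒ f(k) = (4*k**3 - 3*k**2 - 2*k - 3)/8.
Certificate R = B(k−1)f/C = (4*k**3 - 3*k**2 - 2*k - 3)/(8*k**3 + 30*k**2 + 14*k - 9) gives s_k = 3**k*(4*k**3 - 3*k**2 - 2*k - 3).
Δs = 3**k*(8*k**3 + 30*k**2 + 14*k - 9), as required.

Yes. s_k = 3**k*(4*k**3 - 3*k**2 - 2*k - 3).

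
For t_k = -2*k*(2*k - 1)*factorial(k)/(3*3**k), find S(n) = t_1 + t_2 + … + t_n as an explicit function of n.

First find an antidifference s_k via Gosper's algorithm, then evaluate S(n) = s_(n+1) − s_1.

The ratio is (k + 1)**2*(2*k + 1)/(3*k*(2*k - 1)).
So A=k/3 + 1/3 and B=1, with C=k**2 - k/2.
f must satisfy (k/3 + 1/3)·f(k+1) − (1)·f(k) = k**2 - k/2.
deg f ≤ 1 (via 1,0,2).
Match coefficients ⇒ f(k) = 3*(2*k + 1)/2.
R(k) = B(k−1)·f(k)/C(k) = 3*(2*k + 1)/(k*(2*k - 1)); s_k = R·t_k = -2*(2*k + 1)*factorial(k)/3**k.
Verify: -2*k*(2*k - 1)*factorial(k)/(3*3**k) matches t_k.
Σ_(k=1)^n t_k = s_(n+1) − s_(1) = (-2*3**(-n - 1)*(2*n + 3)*factorial(n + 1)) − (-2), i.e. (6*3**n - 4*n**2*factorial(n) - 10*n*factorial(n) - 6*factorial(n))/(3*3**n).

S(n) = (6*3**n - 4*n**2*factorial(n) - 10*n*factorial(n) - 6*factorial(n))/(3*3**n)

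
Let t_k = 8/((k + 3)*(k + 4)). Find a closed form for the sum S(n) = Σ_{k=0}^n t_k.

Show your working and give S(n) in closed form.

S(n) = 8*(n + 1)/(3*(n + 4))

t_(k+1)/t_k = (k + 3)/(k + 5).
Normal form (A,B,C) = (k + 3, k + 5, 1).
Set up (k + 3)·f(k+1) − (k + 4)·f(k) − (1) = 0.
Bound: deg f ≤ 1.
Solving with deg f ≤ 1: f(k) = k/3.
R(k) = B(k−1)·f(k)/C(k) = k*(k + 4)/3; s_k = R·t_k = 8*k/(3*(k + 3)).
Δs = 8/(k**2 + 7*k + 12), as required.
Telescope: S(n) = s_(n+1) − s_(0) = 8*(n + 1)/(3*(n + 4)) − (0) = 8*(n + 1)/(3*(n + 4)).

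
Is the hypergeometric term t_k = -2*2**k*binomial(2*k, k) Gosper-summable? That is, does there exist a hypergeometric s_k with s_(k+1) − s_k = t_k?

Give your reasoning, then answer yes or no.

No — t_k has no hypergeometric antidifference.

t_(k+1)/t_k = 4*(2*k + 1)/(k + 1).
Factor: A=8*k + 4; B=k + 1; C=1.
Need (8*k + 4)·f(k+1) − (k)·f(k) = 1.
deg f ≤ -1 (via 1,1,0).
Negative degree bound (-1): no f exists, t_k not Gosper-summable.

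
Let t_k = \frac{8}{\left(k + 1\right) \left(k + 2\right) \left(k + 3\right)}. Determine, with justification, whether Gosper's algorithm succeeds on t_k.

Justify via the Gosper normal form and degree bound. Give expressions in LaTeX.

t_(k+1)/t_k = (k + 1)/(k + 4).
Gosper form: A/B · C(k+1)/C(k) with A=k + 1, B=k + 4, C=1.
f must satisfy (k + 1)·f(k+1) − (k + 3)·f(k) = 1.
deg f ≤ 2 (via 1,1,0).
A polynomial solution: f(k) = k*(k + 3)/4.
R(k) = B(k−1)·f(k)/C(k) = k*(k + 3)**2/4; s_k = R·t_k = 2*k*(k + 3)/((k + 1)*(k + 2)).
s_(k+1) − s_k = 8/(k**3 + 6*k**2 + 11*k + 6) = t_k.

Yes. s_k = \frac{2 k \left(k + 3\right)}{\left(k + 1\right) \left(k + 2\right)}.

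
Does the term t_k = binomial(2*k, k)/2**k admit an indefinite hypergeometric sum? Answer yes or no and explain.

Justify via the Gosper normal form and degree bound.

The ratio is (2*k + 1)/(k + 1).
Normal form (A,B,C) = (2*k + 1, k + 1, 1).
Need (2*k + 1)·f(k+1) − (k)·f(k) = 1.
Bound: deg f ≤ -1.
Negative degree bound (-1): no f exists, t_k not Gosper-summable.

No — t_k has no hypergeometric antidifference.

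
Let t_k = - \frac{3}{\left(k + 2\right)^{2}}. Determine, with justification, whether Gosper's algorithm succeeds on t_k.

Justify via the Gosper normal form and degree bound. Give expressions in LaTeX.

The ratio is (k + 2)**2/(k + 3)**2.
Take A(k)=k**2 + 4*k + 4, B(k)=k**2 + 6*k + 9, C(k)=1.
Key eq: (k**2 + 4*k + 4)·f(k+1) = (k**2 + 4*k + 4)·f(k) + (1).
Degrees (2,2,0) ⇒ d ≤ 0.
Generic f = c0 gives residual -1; -1 = 0 cannot hold, so t_k is not Gosper-summable.

No — the linear system for f has no solution.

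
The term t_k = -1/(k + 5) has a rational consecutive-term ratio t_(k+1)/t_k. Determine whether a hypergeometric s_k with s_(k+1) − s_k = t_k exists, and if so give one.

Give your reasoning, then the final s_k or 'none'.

no hypergeometric antidifference exists

t_(k+1)/t_k = (k + 5)/(k + 6).
Gosper form: A/B · C(k+1)/C(k) with A=k + 5, B=k + 6, C=1.
Set up (k + 5)·f(k+1) − (k + 5)·f(k) − (1) = 0.
Degrees (1,1,0) ⇒ d ≤ 0.
f = c0 ⇒ A·f(k+1) − B(k−1)·f(k) − C = -1. The system {-1 = 0} is inconsistent; no antidifference.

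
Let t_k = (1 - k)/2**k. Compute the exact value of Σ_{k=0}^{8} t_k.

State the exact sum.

Σ = 9/256

Step 1: r(k) = k/(2*(k - 1)).
Factor: A=1/2; B=1; C=k - 1.
Need (1/2)·f(k+1) − (1)·f(k) = k - 1.
d = 1 from the (0,0,1) case.
Match coefficients ⇒ f(k) = -2*k.
Certificate R = B(k−1)f/C = -2*k/(k - 1) gives s_k = 2**(1 - k)*k.
Δs = (1 - k)/2**k, as required.
Sum = s_(9) − s_(0); s_(9) = 9/256, s_(0) = 0 ⇒ 9/256.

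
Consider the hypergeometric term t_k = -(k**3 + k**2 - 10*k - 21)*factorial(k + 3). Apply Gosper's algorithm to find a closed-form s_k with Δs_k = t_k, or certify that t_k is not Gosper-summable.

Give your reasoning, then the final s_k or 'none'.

s_k = (-k**2 + 4*k + 3)*factorial(k + 3)

r(k) = (k**4 + 8*k**3 + 11*k**2 - 49*k - 116)/(k**3 + k**2 - 10*k - 21) after simplifying.
Take A(k)=k + 4, B(k)=1, C(k)=k**3 + k**2 - 10*k - 21.
Need (k + 4)·f(k+1) − (1)·f(k) = k**3 + k**2 - 10*k - 21.
From deg A=1, deg B=0, deg C=3: d=2.
Coefficient equations give f(k) = k**2 - 4*k - 3.
So s_k = (B(k−1)f/C)·t_k = ((k**2 - 4*k - 3)/(k**3 + k**2 - 10*k - 21))·t_k = (-k**2 + 4*k + 3)*factorial(k + 3).
s_(k+1) − s_k = -(k**3 + k**2 - 10*k - 21)*factorial(k + 3) = t_k.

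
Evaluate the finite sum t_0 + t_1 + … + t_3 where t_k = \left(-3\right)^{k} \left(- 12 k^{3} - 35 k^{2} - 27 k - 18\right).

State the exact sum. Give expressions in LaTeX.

Σ = 17412

t_(k+1)/t_k = 3*(-12*k**3 - 71*k**2 - 133*k - 92)/(12*k**3 + 35*k**2 + 27*k + 18).
A = -3, B = 1, C = k**3 + 35*k**2/12 + 9*k/4 + 3/2.
Need (-3)·f(k+1) − (1)·f(k) = k**3 + 35*k**2/12 + 9*k/4 + 3/2.
Degrees (0,0,3) ⇒ d ≤ 3.
Match coefficients ⇒ f(k) = -(3*k**3 + 2*k**2 - 3*k + 3)/12.
R(k) = B(k−1)·f(k)/C(k) = -(3*k**3 + 2*k**2 - 3*k + 3)/(12*k**3 + 35*k**2 + 27*k + 18); s_k = R·t_k = (-3)**k*(3*k**3 + 2*k**2 - 3*k + 3).
Check: Δs_k = (-3)**k*(-12*k**3 - 35*k**2 - 27*k - 18). ✓
Telescoping: Σ = s_(4) − s_(0) = 17415 − (3) = 17412.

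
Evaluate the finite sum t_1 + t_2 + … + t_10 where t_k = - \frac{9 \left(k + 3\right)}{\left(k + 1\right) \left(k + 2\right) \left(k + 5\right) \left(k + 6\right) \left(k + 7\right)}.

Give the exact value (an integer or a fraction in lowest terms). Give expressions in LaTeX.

Σ = -265/7616

r(k) = (k + 1)*(k + 4)*(k + 5)/((k + 3)**2*(k + 8)) after simplifying.
Take A(k)=k + 1, B(k)=k + 8, C(k)=k**3 + 10*k**2 + 33*k + 36.
Set up (k + 1)·f(k+1) − (k + 7)·f(k) − (k**3 + 10*k**2 + 33*k + 36) = 0.
From deg A=1, deg B=1, deg C=3: d=6.
A polynomial solution: f(k) = k*(k + 2)*(k + 3)*(k + 4)*(k**2 + 12*k + 41)/90.
So s_k = (B(k−1)f/C)·t_k = (k*(k + 2)*(k + 7)*(k**2 + 12*k + 41)/(90*(k + 3)))·t_k = k*(-k**2 - 12*k - 41)/(10*(k**3 + 12*k**2 + 41*k + 30)).
Verify: 9*(-k - 3)/(k**5 + 21*k**4 + 163*k**3 + 567*k**2 + 844*k + 420) matches t_k.
Sum = s_(11) − s_(1); s_(11) = -539/5440, s_(1) = -9/140 ⇒ -265/7616.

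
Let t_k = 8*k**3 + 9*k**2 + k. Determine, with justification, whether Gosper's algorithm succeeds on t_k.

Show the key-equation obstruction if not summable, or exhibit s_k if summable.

Compute t_(k+1)/t_k: get (8*k**2 + 25*k + 18)/(k*(8*k + 1)).
Factor: A=1; B=1; C=k**3 + 9*k**2/8 + k/8.
Set up (1)·f(k+1) − (1)·f(k) − (k**3 + 9*k**2/8 + k/8) = 0.
Bound: deg f ≤ 4.
A polynomial solution: f(k) = k*(k - 1)*(k + 1)*(2*k - 1)/8.
So s_k = (B(k−1)f/C)·t_k = ((k - 1)*(2*k - 1)/(8*k + 1))·t_k = k*(2*k**3 - k**2 - 2*k + 1).
s_(k+1) − s_k = k*(8*k**2 + 9*k + 1) = t_k.

Yes. s_k = k*(2*k**3 - k**2 - 2*k + 1).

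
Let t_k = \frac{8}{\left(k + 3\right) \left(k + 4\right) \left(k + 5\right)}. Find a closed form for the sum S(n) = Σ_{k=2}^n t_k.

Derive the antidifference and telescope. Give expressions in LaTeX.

r(k) = (k + 3)/(k + 6) after simplifying.
Factor: A=k + 3; B=k + 6; C=1.
Need (k + 3)·f(k+1) − (k + 5)·f(k) = 1.
From deg A=1, deg B=1, deg C=0: d=2.
A polynomial solution: f(k) = k*(k + 7)/24.
Then R = B(k−1)f/C = k*(k + 5)*(k + 7)/24, so s_k = R(k)·t_k = k*(k + 7)/(3*(k + 3)*(k + 4)).
Verify: 8/(k**3 + 12*k**2 + 47*k + 60) matches t_k.
Evaluate: s_(n+1) = (n**2 + 9*n + 8)/(3*(n**2 + 9*n + 20)); subtract s_(2) = 1/5 ⇒ S(n) = 2*(n**2 + 9*n - 10)/(15*(n**2 + 9*n + 20)).

S(n) = \frac{2 \left(n^{2} + 9 n - 10\right)}{15 \left(n^{2} + 9 n + 20\right)}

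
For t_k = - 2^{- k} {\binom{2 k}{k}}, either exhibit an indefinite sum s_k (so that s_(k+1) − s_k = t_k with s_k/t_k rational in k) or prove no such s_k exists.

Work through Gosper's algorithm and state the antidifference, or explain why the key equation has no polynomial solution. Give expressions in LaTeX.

Step 1: r(k) = (2*k + 1)/(k + 1).
Factor: A=2*k + 1; B=k + 1; C=1.
f must satisfy (2*k + 1)·f(k+1) − (k)·f(k) = 1.
Degrees (1,1,0) ⇒ d ≤ -1.
Negative degree bound (-1): no f exists, t_k not Gosper-summable.

no hypergeometric antidifference exists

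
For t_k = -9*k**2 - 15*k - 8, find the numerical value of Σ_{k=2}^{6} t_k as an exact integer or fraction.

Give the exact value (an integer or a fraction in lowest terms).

Σ = -1150

r(k) = (9*k**2 + 33*k + 32)/(9*k**2 + 15*k + 8) after simplifying.
Take A(k)=1, B(k)=1, C(k)=k**2 + 5*k/3 + 8/9.
Set up (1)·f(k+1) − (1)·f(k) − (k**2 + 5*k/3 + 8/9) = 0.
From deg A=0, deg B=0, deg C=2: d=3.
Match coefficients ⇒ f(k) = k*(3*k**2 + 3*k + 2)/9.
Certificate R = B(k−1)f/C = k*(3*k**2 + 3*k + 2)/(9*k**2 + 15*k + 8) gives s_k = k*(-3*k**2 - 3*k - 2).
Verify: -9*k**2 - 15*k - 8 matches t_k.
Telescoping: Σ = s_(7) − s_(2) = -1190 − (-40) = -1150.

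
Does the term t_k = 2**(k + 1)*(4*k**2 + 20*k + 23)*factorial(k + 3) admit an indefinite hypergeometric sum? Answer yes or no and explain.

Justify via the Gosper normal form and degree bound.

Yes. s_k = 2**(k + 1)*(2*k + 1)*factorial(k + 3).

t_(k+1)/t_k = 2*(4*k**3 + 44*k**2 + 159*k + 188)/(4*k**2 + 20*k + 23).
Factor: A=2*k + 8; B=1; C=k**2 + 5*k + 23/4.
Solve (2*k + 8)·f(k+1) − (1)·f(k) = k**2 + 5*k + 23/4.
d = 1 from the (1,0,2) case.
Coefficient equations give f(k) = (2*k + 1)/4.
So s_k = (B(k−1)f/C)·t_k = ((2*k + 1)/(4*k**2 + 20*k + 23))·t_k = 2**(k + 1)*(2*k + 1)*factorial(k + 3).
s_(k+1) − s_k = 2**(k + 1)*(4*k**2 + 20*k + 23)*factorial(k + 3) = t_k.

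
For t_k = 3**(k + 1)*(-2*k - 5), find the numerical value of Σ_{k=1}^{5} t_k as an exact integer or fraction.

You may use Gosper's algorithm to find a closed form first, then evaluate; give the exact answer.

Compute t_(k+1)/t_k: get 3*(2*k + 7)/(2*k + 5).
A = 3, B = 1, C = k + 5/2.
f must satisfy (3)·f(k+1) − (1)·f(k) = k + 5/2.
Bound: deg f ≤ 1.
Solve for f: f(k) = (k + 1)/2 (degree 1 ≤ 1).
Certificate R = B(k−1)f/C = (k + 1)/(2*k + 5) gives s_k = 3**(k + 1)*(-k - 1).
Verify: 3**(k + 1)*(-2*k - 5) matches t_k.
Σ_(k=1)^(5) t_k = s_(6) − s_(1) = -15309 − (-18) = -15291.

Σ = -15291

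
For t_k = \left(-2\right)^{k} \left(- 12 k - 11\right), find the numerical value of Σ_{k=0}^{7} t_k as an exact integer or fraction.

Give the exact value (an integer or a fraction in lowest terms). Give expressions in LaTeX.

Σ = 8447

Compute t_(k+1)/t_k: get 2*(-12*k - 23)/(12*k + 11).
Normal form (A,B,C) = (-2, 1, k + 11/12).
Set up (-2)·f(k+1) − (1)·f(k) − (k + 11/12) = 0.
Degrees (0,0,1) ⇒ d ≤ 1.
Solving with deg f ≤ 1: f(k) = -(4*k + 1)/12.
R(k) = B(k−1)·f(k)/C(k) = -(4*k + 1)/(12*k + 11); s_k = R·t_k = (-2)**k*(4*k + 1).
Verify: (-2)**k*(-12*k - 11) matches t_k.
Evaluate s at k=8 and k=0: 8448 and 1; difference 8447.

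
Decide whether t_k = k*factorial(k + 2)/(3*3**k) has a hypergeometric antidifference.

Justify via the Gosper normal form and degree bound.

The ratio is (k + 1)*(k + 3)/(3*k).
Take A(k)=k/3 + 1, B(k)=1, C(k)=k.
Solve (k/3 + 1)·f(k+1) − (1)·f(k) = k.
Bound: deg f ≤ 0.
Match coefficients ⇒ f(k) = 3.
R(k) = B(k−1)·f(k)/C(k) = 3/k; s_k = R·t_k = factorial(k + 2)/3**k.
Δs = k*factorial(k + 2)/(3*3**k), as required.

Yes. s_k = factorial(k + 2)/3**k.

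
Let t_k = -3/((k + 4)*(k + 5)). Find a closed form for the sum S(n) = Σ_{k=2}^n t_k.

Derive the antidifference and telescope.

S(n) = (1 - n)/(2*(n + 5))

The ratio is (k + 4)/(k + 6).
A = k + 4, B = k + 6, C = 1.
Need (k + 4)·f(k+1) − (k + 5)·f(k) = 1.
Bound: deg f ≤ 1.
A polynomial solution: f(k) = k/4.
Then R = B(k−1)f/C = k*(k + 5)/4, so s_k = R(k)·t_k = -3*k/(4*k + 16).
Δs = -3/(k**2 + 9*k + 20), as required.
Σ_(k=2)^n t_k = s_(n+1) − s_(2) = (3*(-n - 1)/(4*(n + 5))) − (-1/4), i.e. (1 - n)/(2*(n + 5)).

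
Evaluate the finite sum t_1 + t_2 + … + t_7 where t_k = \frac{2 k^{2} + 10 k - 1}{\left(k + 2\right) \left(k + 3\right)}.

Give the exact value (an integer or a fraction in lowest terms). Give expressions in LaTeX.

t_(k+1)/t_k = (k + 2)*(10*k + 2*(k + 1)**2 + 9)/((k + 4)*(2*k**2 + 10*k - 1)).
Gosper form: A/B · C(k+1)/C(k) with A=k + 2, B=k + 4, C=k**2 + 5*k - 1/2.
Need (k + 2)·f(k+1) − (k + 3)·f(k) = k**2 + 5*k - 1/2.
d = 2 from the (1,1,2) case.
A polynomial solution: f(k) = k*(4*k - 5)/4.
Then R = B(k−1)f/C = k*(k + 3)*(4*k - 5)/(2*(2*k**2 + 10*k - 1)), so s_k = R(k)·t_k = k*(4*k - 5)/(2*(k + 2)).
Check: Δs_k = (2*k**2 + 10*k - 1)/(k**2 + 5*k + 6). ✓
Sum = s_(8) − s_(1); s_(8) = 54/5, s_(1) = -1/6 ⇒ 329/30.

Σ = 329/30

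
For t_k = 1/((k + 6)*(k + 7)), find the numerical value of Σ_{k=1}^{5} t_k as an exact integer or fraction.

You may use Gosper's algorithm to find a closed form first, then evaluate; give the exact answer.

The ratio is (k + 6)/(k + 8).
A = k + 6, B = k + 8, C = 1.
Set up (k + 6)·f(k+1) − (k + 7)·f(k) − (1) = 0.
Degrees (1,1,0) ⇒ d ≤ 1.
Match coefficients ⇒ f(k) = k/6.
So s_k = (B(k−1)f/C)·t_k = (k*(k + 7)/6)·t_k = k/(6*(k + 6)).
s_(k+1) − s_k = 1/(k**2 + 13*k + 42) = t_k.
Evaluate s at k=6 and k=1: 1/12 and 1/42; difference 5/84.

Σ = 5/84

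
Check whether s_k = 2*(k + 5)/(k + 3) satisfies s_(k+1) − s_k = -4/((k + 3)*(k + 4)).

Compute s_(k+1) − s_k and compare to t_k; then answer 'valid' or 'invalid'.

s_(k+1) = 2*(k + 6)/(k + 4)
s_(k+1) − s_k = -4/(k**2 + 7*k + 12)
(s_(k+1) − s_k) − t_k = 0

Valid — Δs_k = t_k.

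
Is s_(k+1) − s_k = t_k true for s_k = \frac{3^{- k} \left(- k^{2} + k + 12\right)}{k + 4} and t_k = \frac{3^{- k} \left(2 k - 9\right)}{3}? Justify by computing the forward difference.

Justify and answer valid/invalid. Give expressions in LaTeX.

Invalid: residual \frac{2 \cdot 3^{- k - 1} \left(- k^{2} - k + 24\right)}{k^{2} + 9 k + 20} ≠ 0.

s_(k+1) = (-k**2 - k + 12)/(3*3**k*(k + 5))
s_(k+1) − s_k = (2*k**3 + 7*k**2 - 43*k - 132)/(3*3**k*(k**2 + 9*k + 20))
(s_(k+1) − s_k) − t_k = 2*3**(-k - 1)*(-k**2 - k + 24)/(k**2 + 9*k + 20)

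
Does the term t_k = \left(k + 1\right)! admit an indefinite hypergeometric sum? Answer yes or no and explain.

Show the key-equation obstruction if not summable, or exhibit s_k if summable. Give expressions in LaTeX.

Compute t_(k+1)/t_k: get k + 2.
So A=k + 2 and B=1, with C=1.
Need (k + 2)·f(k+1) − (1)·f(k) = 1.
Bound: deg f ≤ -1.
Negative degree bound (-1): no f exists, t_k not Gosper-summable.

No — negative degree bound, so no certificate f.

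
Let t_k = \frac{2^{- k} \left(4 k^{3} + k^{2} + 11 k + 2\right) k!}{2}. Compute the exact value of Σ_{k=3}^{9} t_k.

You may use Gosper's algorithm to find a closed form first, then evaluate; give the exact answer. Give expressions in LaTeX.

Ratio r(k) = (k + 1)*(11*k + 4*(k + 1)**3 + (k + 1)**2 + 13)/(2*(4*k**3 + k**2 + 11*k + 2)).
Normal form (A,B,C) = (k/2 + 1/2, 1, k**3 + k**2/4 + 11*k/4 + 1/2).
Key eq: (k/2 + 1/2)·f(k+1) = (1)·f(k) + (k**3 + k**2/4 + 11*k/4 + 1/2).
From deg A=1, deg B=0, deg C=3: d=2.
Solve for f: f(k) = (k - 1)*(4*k + 1)/2 (degree 2 ≤ 2).
Get s_k = R·t_k = (k - 1)*(4*k + 1)*factorial(k)/2**k with R(k) = B(k−1)f(k)/C(k) = 2*(k - 1)*(4*k + 1)/(4*k**3 + k**2 + 11*k + 2).
s_(k+1) − s_k = (4*k**3 + k**2 + 11*k + 2)*factorial(k)/(2*2**k) = t_k.
Σ_(k=3)^(9) t_k = s_(10) − s_(3) = 5230575/4 − (39/2) = 5230497/4.

Σ = 5230497/4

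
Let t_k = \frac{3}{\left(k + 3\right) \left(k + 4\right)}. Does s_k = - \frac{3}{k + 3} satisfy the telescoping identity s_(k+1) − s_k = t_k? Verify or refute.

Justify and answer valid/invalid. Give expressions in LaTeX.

valid; difference matches t_k

s_(k+1) = -3/(k + 4)
s_(k+1) − s_k = 3/((k + 3)*(k + 4))
(s_(k+1) − s_k) − t_k = 0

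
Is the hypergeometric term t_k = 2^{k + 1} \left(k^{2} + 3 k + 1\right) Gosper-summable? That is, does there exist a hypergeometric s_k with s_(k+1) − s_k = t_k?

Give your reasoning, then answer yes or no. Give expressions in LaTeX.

Step 1: r(k) = 2*(k**2 + 5*k + 5)/(k**2 + 3*k + 1).
A = 2, B = 1, C = k**2 + 3*k + 1.
f must satisfy (2)·f(k+1) − (1)·f(k) = k**2 + 3*k + 1.
Degrees (0,0,2) ⇒ d ≤ 2.
A polynomial solution: f(k) = k**2 - k + 1.
Get s_k = R·t_k = 2**(k + 1)*(k**2 - k + 1) with R(k) = B(k−1)f(k)/C(k) = (k**2 - k + 1)/(k**2 + 3*k + 1).
s_(k+1) − s_k = 2**(k + 1)*(k**2 + 3*k + 1) = t_k.

Yes. s_k = 2^{k + 1} \left(k^{2} - k + 1\right).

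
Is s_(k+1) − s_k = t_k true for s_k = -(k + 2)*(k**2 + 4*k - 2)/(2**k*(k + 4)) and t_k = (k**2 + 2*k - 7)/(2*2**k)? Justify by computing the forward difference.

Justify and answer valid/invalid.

s_(k+1) = -(k + 3)*(4*k + (k + 1)**2 + 2)/(2*2**k*(k + 5))
s_(k+1) − s_k = (k**4 + 9*k**3 + 15*k**2 - 41*k - 76)/(2*2**k*(k**2 + 9*k + 20))
(s_(k+1) − s_k) − t_k = (-k**3 - 8*k**2 - 9*k + 32)/(2**k*(k**2 + 9*k + 20))

Invalid: residual (-k**3 - 8*k**2 - 9*k + 32)/(2**k*(k**2 + 9*k + 20)) ≠ 0.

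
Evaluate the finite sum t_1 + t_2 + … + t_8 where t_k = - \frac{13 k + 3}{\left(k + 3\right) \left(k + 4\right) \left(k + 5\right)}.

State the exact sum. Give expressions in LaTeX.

Σ = -53/65

r(k) = (k + 3)*(13*k + 16)/((k + 6)*(13*k + 3)) after simplifying.
Factor: A=k + 3; B=k + 6; C=k + 3/13.
Solve (k + 3)·f(k+1) − (k + 5)·f(k) = k + 3/13.
Degrees (1,1,1) ⇒ d ≤ 2.
Match coefficients ⇒ f(k) = k*(7*k - 3)/52.
R(k) = B(k−1)·f(k)/C(k) = k*(k + 5)*(7*k - 3)/(4*(13*k + 3)); s_k = R·t_k = k*(3 - 7*k)/(4*(k + 3)*(k + 4)).
Δs = (-13*k - 3)/(k**3 + 12*k**2 + 47*k + 60), as required.
Σ_(k=1)^(8) t_k = s_(9) − s_(1) = -45/52 − (-1/20) = -53/65.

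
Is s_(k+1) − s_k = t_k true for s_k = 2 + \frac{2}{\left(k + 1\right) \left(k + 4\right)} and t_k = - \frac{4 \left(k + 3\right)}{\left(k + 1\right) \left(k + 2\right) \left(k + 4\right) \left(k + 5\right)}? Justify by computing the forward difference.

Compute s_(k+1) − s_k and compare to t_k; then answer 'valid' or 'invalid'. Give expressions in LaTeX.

s_(k+1) = 2 + 2/((k + 2)*(k + 5))
s_(k+1) − s_k = 4*(-k - 3)/(k**4 + 12*k**3 + 49*k**2 + 78*k + 40)
(s_(k+1) − s_k) − t_k = 0

valid (s_(k+1) − s_k reduces to t_k)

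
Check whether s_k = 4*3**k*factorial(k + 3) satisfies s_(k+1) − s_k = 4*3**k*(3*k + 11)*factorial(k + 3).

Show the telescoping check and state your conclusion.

valid; difference matches t_k

s_(k+1) = 12*3**k*factorial(k + 4)
s_(k+1) − s_k = 4*3**k*(3*k + 11)*factorial(k + 3)
(s_(k+1) − s_k) − t_k = 0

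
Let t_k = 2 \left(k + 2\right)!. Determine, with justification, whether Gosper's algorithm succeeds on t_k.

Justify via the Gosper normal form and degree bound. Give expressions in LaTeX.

t_(k+1)/t_k = k + 3.
Normal form (A,B,C) = (k + 3, 1, 1).
Solve (k + 3)·f(k+1) − (1)·f(k) = 1.
deg f ≤ -1 (via 1,0,0).
deg f ≤ -1 is impossible — no certificate.

No — negative degree bound, so no certificate f.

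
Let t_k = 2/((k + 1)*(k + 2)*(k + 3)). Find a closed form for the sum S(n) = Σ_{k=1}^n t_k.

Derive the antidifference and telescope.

t_(k+1)/t_k = (k + 1)/(k + 4).
Normal form (A,B,C) = (k + 1, k + 4, 1).
f must satisfy (k + 1)·f(k+1) − (k + 3)·f(k) = 1.
d = 2 from the (1,1,0) case.
Solve for f: f(k) = k*(k + 3)/4 (degree 2 ≤ 2).
Then R = B(k−1)f/C = k*(k + 3)**2/4, so s_k = R(k)·t_k = k*(k + 3)/(2*(k + 1)*(k + 2)).
s_(k+1) − s_k = 2/(k**3 + 6*k**2 + 11*k + 6) = t_k.
Evaluate: s_(n+1) = (n**2 + 5*n + 4)/(2*(n**2 + 5*n + 6)); subtract s_(1) = 1/3 ⇒ S(n) = n*(n + 5)/(6*(n**2 + 5*n + 6)).

S(n) = n*(n + 5)/(6*(n**2 + 5*n + 6))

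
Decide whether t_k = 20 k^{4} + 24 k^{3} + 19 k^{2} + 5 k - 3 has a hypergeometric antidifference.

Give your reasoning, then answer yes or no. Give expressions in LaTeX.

Yes. s_k = k \left(4 k^{4} - 4 k^{3} + k^{2} - k - 3\right).

Compute t_(k+1)/t_k: get (20*k**4 + 104*k**3 + 211*k**2 + 195*k + 65)/(20*k**4 + 24*k**3 + 19*k**2 + 5*k - 3).
Gosper form: A/B · C(k+1)/C(k) with A=1, B=1, C=k**4 + 6*k**3/5 + 19*k**2/20 + k/4 - 3/20.
Set up (1)·f(k+1) − (1)·f(k) − (k**4 + 6*k**3/5 + 19*k**2/20 + k/4 - 3/20) = 0.
Degrees (0,0,4) ⇒ d ≤ 5.
Coefficient equations give f(k) = k*(4*k**4 - 4*k**3 + k**2 - k - 3)/20.
So s_k = (B(k−1)f/C)·t_k = (k*(4*k**4 - 4*k**3 + k**2 - k - 3)/(20*k**4 + 24*k**3 + 19*k**2 + 5*k - 3))·t_k = k*(4*k**4 - 4*k**3 + k**2 - k - 3).
s_(k+1) − s_k = 20*k**4 + 24*k**3 + 19*k**2 + 5*k - 3 = t_k.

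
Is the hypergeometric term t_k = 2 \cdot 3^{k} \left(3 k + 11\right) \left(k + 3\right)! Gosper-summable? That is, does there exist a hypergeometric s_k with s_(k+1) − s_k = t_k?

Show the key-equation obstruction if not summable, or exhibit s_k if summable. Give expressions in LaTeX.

Compute t_(k+1)/t_k: get 3*(k + 4)*(3*k + 14)/(3*k + 11).
Normal form (A,B,C) = (3*k + 12, 1, k + 11/3).
Set up (3*k + 12)·f(k+1) − (1)·f(k) − (k + 11/3) = 0.
deg f ≤ 0 (via 1,0,1).
Solve for f: f(k) = 1/3 (degree 0 ≤ 0).
Certificate R = B(k−1)f/C = 1/(3*k + 11) gives s_k = 2*3**k*factorial(k + 3).
s_(k+1) − s_k = 2*3**k*(3*k + 11)*factorial(k + 3) = t_k.

Yes. s_k = 2 \cdot 3^{k} \left(k + 3\right)!.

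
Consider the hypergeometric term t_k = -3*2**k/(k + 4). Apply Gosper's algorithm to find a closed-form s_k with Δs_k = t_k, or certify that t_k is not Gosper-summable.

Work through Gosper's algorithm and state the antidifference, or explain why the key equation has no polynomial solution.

t_(k+1)/t_k = 2*(k + 4)/(k + 5).
A = 2*k + 8, B = k + 5, C = 1.
Set up (2*k + 8)·f(k+1) − (k + 4)·f(k) − (1) = 0.
Bound: deg f ≤ -1.
Bound -1 < 0, so the key equation has no polynomial solution.

none — t_k is not Gosper-summable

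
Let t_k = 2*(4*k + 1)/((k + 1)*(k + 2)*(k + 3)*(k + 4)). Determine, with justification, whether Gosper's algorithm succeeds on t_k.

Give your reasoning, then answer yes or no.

Yes. s_k = k*(k**2 + 6*k - 1)/(3*(k + 1)*(k + 2)*(k + 3)).

r(k) = (k + 1)*(4*k + 5)/((k + 5)*(4*k + 1)) after simplifying.
Take A(k)=k + 1, B(k)=k + 5, C(k)=k + 1/4.
f must satisfy (k + 1)·f(k+1) − (k + 4)·f(k) = k + 1/4.
From deg A=1, deg B=1, deg C=1: d=3.
Coefficient equations give f(k) = k*(k**2 + 6*k - 1)/24.
R(k) = B(k−1)·f(k)/C(k) = k*(k + 4)*(k**2 + 6*k - 1)/(6*(4*k + 1)); s_k = R·t_k = k*(k**2 + 6*k - 1)/(3*(k + 1)*(k + 2)*(k + 3)).
Verify: 2*(4*k + 1)/(k**4 + 10*k**3 + 35*k**2 + 50*k + 24) matches t_k.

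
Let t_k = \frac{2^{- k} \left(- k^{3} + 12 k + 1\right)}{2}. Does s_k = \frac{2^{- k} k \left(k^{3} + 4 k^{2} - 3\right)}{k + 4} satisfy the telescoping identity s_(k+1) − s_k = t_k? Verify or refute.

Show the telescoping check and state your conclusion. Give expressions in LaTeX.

s_(k+1) = (k + 1)*((k + 1)**3 + 4*(k + 1)**2 - 3)/(2*2**k*(k + 5))
s_(k+1) − s_k = (-k**5 - 6*k**4 + 10*k**3 + 91*k**2 + 84*k + 8)/(2*2**k*(k**2 + 9*k + 20))
(s_(k+1) − s_k) − t_k = 3*(k**4 + 6*k**3 - 6*k**2 - 55*k - 4)/(2*2**k*(k**2 + 9*k + 20))

Invalid: residual \frac{3 \cdot 2^{- k} \left(k^{4} + 6 k^{3} - 6 k^{2} - 55 k - 4\right)}{2 \left(k^{2} + 9 k + 20\right)} ≠ 0.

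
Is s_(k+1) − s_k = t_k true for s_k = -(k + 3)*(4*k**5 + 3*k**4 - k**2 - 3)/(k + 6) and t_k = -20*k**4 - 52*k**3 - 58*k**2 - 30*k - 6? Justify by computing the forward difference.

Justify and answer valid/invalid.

s_(k+1) = -(k + 4)*(4*(k + 1)**5 + 3*(k + 1)**4 - (k + 1)**2 - 3)/(k + 7)
s_(k+1) − s_k = (-20*k**6 - 264*k**5 - 1067*k**4 - 1858*k**3 - 1695*k**2 - 780*k - 135)/(k**2 + 13*k + 42)
(s_(k+1) − s_k) − t_k = 3*(16*k**5 + 169*k**4 + 370*k**3 + 379*k**2 + 186*k + 39)/(k**2 + 13*k + 42)

Invalid: residual 3*(16*k**5 + 169*k**4 + 370*k**3 + 379*k**2 + 186*k + 39)/(k**2 + 13*k + 42) ≠ 0.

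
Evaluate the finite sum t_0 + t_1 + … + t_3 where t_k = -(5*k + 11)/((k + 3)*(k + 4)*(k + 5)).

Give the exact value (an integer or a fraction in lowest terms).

Ratio r(k) = (k + 3)*(5*k + 16)/((k + 6)*(5*k + 11)).
Take A(k)=k + 3, B(k)=k + 6, C(k)=k + 11/5.
f must satisfy (k + 3)·f(k+1) − (k + 5)·f(k) = k + 11/5.
d = 2 from the (1,1,1) case.
Coefficient equations give f(k) = k*(13*k + 31)/60.
So s_k = (B(k−1)f/C)·t_k = (k*(k + 5)*(13*k + 31)/(12*(5*k + 11)))·t_k = k*(-13*k - 31)/(12*(k + 3)*(k + 4)).
Check: Δs_k = (-5*k - 11)/(k**3 + 12*k**2 + 47*k + 60). ✓
Telescoping: Σ = s_(4) − s_(0) = -83/168 − (0) = -83/168.

Σ = -83/168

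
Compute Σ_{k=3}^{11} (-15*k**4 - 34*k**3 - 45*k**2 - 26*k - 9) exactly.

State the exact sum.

Σ = -771417

r(k) = (15*k**4 + 94*k**3 + 237*k**2 + 278*k + 129)/(15*k**4 + 34*k**3 + 45*k**2 + 26*k + 9) after simplifying.
Normal form (A,B,C) = (1, 1, k**4 + 34*k**3/15 + 3*k**2 + 26*k/15 + 3/5).
Key eq: (1)·f(k+1) = (1)·f(k) + (k**4 + 34*k**3/15 + 3*k**2 + 26*k/15 + 3/5).
From deg A=0, deg B=0, deg C=4: d=5.
Solving with deg f ≤ 5: f(k) = k*(3*k**4 + k**3 + 3*k**2 - k + 3)/15.
R(k) = B(k−1)·f(k)/C(k) = k*(3*k**4 + k**3 + 3*k**2 - k + 3)/(15*k**4 + 34*k**3 + 45*k**2 + 26*k + 9); s_k = R·t_k = k*(-3*k**4 - k**3 - 3*k**2 + k - 3).
Check: Δs_k = -15*k**4 - 34*k**3 - 45*k**2 - 26*k - 9. ✓
Telescoping: Σ = s_(12) − s_(3) = -772308 − (-891) = -771417.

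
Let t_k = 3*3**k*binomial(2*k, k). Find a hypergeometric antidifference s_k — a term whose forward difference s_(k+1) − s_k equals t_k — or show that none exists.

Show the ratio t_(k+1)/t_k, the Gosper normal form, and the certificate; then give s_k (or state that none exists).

not Gosper-summable; s_k does not exist

t_(k+1)/t_k = 6*(2*k + 1)/(k + 1).
A = 12*k + 6, B = k + 1, C = 1.
Need (12*k + 6)·f(k+1) − (k)·f(k) = 1.
deg f ≤ -1 (via 1,1,0).
Bound -1 < 0, so the key equation has no polynomial solution.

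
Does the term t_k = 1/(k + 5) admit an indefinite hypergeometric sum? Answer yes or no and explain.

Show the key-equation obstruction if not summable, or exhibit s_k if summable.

No — t_k has no hypergeometric antidifference.

Compute t_(k+1)/t_k: get (k + 5)/(k + 6).
A = k + 5, B = k + 6, C = 1.
Solve (k + 5)·f(k+1) − (k + 5)·f(k) = 1.
Degrees (1,1,0) ⇒ d ≤ 0.
Generic f = c0 gives residual -1; -1 = 0 cannot hold, so t_k is not Gosper-summable.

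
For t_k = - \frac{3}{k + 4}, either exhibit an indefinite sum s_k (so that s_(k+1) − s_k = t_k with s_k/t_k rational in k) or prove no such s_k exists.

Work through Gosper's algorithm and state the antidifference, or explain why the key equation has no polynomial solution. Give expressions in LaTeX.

Step 1: r(k) = (k + 4)/(k + 5).
Normal form (A,B,C) = (k + 4, k + 5, 1).
Key eq: (k + 4)·f(k+1) = (k + 4)·f(k) + (1).
deg f ≤ 0 (via 1,1,0).
Write f(k) = c0. Then LHS − RHS = -1, requiring -1 = 0: contradictory. No certificate.

none (Gosper's algorithm certifies no s_k)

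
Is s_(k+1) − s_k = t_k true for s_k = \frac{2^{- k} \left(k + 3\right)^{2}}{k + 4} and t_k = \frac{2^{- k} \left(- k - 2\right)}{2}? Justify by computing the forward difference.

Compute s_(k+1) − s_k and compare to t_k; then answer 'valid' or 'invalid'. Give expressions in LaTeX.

Invalid: residual \frac{2^{- k} \left(k^{2} + 8 k + 14\right)}{2 \left(k^{2} + 9 k + 20\right)} ≠ 0.

s_(k+1) = (k + 4)**2/(2*2**k*(k + 5))
s_(k+1) − s_k = (-2*(k + 3)**2*(k + 5) + (k + 4)**3)/(2*2**k*(k + 4)*(k + 5))
(s_(k+1) − s_k) − t_k = (k**2 + 8*k + 14)/(2*2**k*(k**2 + 9*k + 20))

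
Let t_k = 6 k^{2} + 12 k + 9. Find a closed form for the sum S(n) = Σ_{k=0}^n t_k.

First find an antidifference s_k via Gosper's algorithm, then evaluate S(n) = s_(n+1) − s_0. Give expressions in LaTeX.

S(n) = 2 n^{3} + 9 n^{2} + 16 n + 9

The ratio is (2*k**2 + 8*k + 9)/(2*k**2 + 4*k + 3).
So A=1 and B=1, with C=k**2 + 2*k + 3/2.
Solve (1)·f(k+1) − (1)·f(k) = k**2 + 2*k + 3/2.
Bound: deg f ≤ 3.
Match coefficients ⇒ f(k) = k*(2*k**2 + 3*k + 4)/6.
So s_k = (B(k−1)f/C)·t_k = (k*(2*k**2 + 3*k + 4)/(3*(2*k**2 + 4*k + 3)))·t_k = k*(2*k**2 + 3*k + 4).
Check: Δs_k = 6*k**2 + 12*k + 9. ✓
Telescope: S(n) = s_(n+1) − s_(0) = 2*n**3 + 9*n**2 + 16*n + 9 − (0) = 2*n**3 + 9*n**2 + 16*n + 9.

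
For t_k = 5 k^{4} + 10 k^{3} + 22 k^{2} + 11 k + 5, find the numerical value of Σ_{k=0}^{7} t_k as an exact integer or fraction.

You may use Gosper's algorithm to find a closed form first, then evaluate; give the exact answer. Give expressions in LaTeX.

Σ = 34648

The ratio is (5*k**4 + 30*k**3 + 82*k**2 + 105*k + 53)/(5*k**4 + 10*k**3 + 22*k**2 + 11*k + 5).
Take A(k)=1, B(k)=1, C(k)=k**4 + 2*k**3 + 22*k**2/5 + 11*k/5 + 1.
Solve (1)·f(k+1) − (1)·f(k) = k**4 + 2*k**3 + 22*k**2/5 + 11*k/5 + 1.
From deg A=0, deg B=0, deg C=4: d=5.
Coefficient equations give f(k) = k*(k**4 + 4*k**2 - 3*k + 3)/5.
Then R = B(k−1)f/C = k*(k**4 + 4*k**2 - 3*k + 3)/(5*k**4 + 10*k**3 + 22*k**2 + 11*k + 5), so s_k = R(k)·t_k = k*(k**4 + 4*k**2 - 3*k + 3).
Check: Δs_k = 5*k**4 + 10*k**3 + 22*k**2 + 11*k + 5. ✓
Evaluate s at k=8 and k=0: 34648 and 0; difference 34648.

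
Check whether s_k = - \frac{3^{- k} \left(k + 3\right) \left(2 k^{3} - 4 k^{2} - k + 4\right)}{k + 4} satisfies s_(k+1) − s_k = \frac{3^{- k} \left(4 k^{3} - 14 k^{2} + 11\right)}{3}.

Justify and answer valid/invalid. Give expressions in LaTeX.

Invalid: residual \frac{4 \cdot 3^{- k} \left(- k^{4} - 2 k^{3} + 17 k^{2} - 2 k - 14\right)}{3 \left(k^{2} + 9 k + 20\right)} ≠ 0.

s_(k+1) = (k + 4)*(k - 2*(k + 1)**3 + 4*(k + 1)**2 - 3)/(3*3**k*(k + 5))
s_(k+1) − s_k = (4*k**5 + 18*k**4 - 54*k**3 - 201*k**2 + 91*k + 164)/(3*3**k*(k**2 + 9*k + 20))
(s_(k+1) − s_k) − t_k = 4*(-k**4 - 2*k**3 + 17*k**2 - 2*k - 14)/(3*3**k*(k**2 + 9*k + 20))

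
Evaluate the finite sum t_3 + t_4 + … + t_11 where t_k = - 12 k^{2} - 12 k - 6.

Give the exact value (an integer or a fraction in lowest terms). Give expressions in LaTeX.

Σ = -6822

r(k) = (2*k**2 + 6*k + 5)/(2*k**2 + 2*k + 1) after simplifying.
Take A(k)=1, B(k)=1, C(k)=k**2 + k + 1/2.
Set up (1)·f(k+1) − (1)·f(k) − (k**2 + k + 1/2) = 0.
Degrees (0,0,2) ⇒ d ≤ 3.
Coefficient equations give f(k) = k*(2*k**2 + 1)/6.
So s_k = (B(k−1)f/C)·t_k = (k*(2*k**2 + 1)/(3*(2*k**2 + 2*k + 1)))·t_k = -4*k**3 - 2*k.
s_(k+1) − s_k = -12*k**2 - 12*k - 6 = t_k.
Sum = s_(12) − s_(3); s_(12) = -6936, s_(3) = -114 ⇒ -6822.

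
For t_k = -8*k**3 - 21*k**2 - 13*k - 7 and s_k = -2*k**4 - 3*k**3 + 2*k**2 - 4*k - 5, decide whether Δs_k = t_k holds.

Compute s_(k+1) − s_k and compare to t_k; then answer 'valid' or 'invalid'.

Valid: the claim telescopes to t_k.

s_(k+1) = -2*k**4 - 11*k**3 - 19*k**2 - 17*k - 12
s_(k+1) − s_k = -8*k**3 - 21*k**2 - 13*k - 7
(s_(k+1) − s_k) − t_k = 0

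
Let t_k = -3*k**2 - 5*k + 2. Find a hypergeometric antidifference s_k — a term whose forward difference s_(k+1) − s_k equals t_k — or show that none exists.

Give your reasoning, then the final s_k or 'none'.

s_k = k*(-k**2 - k + 4)

r(k) = (3*k**2 + 11*k + 6)/(3*k**2 + 5*k - 2) after simplifying.
Take A(k)=1, B(k)=1, C(k)=k**2 + 5*k/3 - 2/3.
Need (1)·f(k+1) − (1)·f(k) = k**2 + 5*k/3 - 2/3.
Bound: deg f ≤ 3.
Solve for f: f(k) = k*(k**2 + k - 4)/3 (degree 3 ≤ 3).
Certificate R = B(k−1)f/C = k*(k**2 + k - 4)/((k + 2)*(3*k - 1)) gives s_k = k*(-k**2 - k + 4).
Verify: -3*k**2 - 5*k + 2 matches t_k.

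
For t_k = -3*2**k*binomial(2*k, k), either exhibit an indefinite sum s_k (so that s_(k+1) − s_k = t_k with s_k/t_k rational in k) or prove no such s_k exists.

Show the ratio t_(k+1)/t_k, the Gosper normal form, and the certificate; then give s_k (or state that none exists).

Compute t_(k+1)/t_k: get 4*(2*k + 1)/(k + 1).
Take A(k)=8*k + 4, B(k)=k + 1, C(k)=1.
Solve (8*k + 4)·f(k+1) − (k)·f(k) = 1.
From deg A=1, deg B=1, deg C=0: d=-1.
d = -1 < 0 ⇒ no nonzero polynomial f; not summable.

no hypergeometric antidifference exists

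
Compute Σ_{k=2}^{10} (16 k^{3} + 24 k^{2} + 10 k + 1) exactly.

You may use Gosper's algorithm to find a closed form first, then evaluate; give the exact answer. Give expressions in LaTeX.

Ratio r(k) = (16*k**3 + 72*k**2 + 106*k + 51)/(16*k**3 + 24*k**2 + 10*k + 1).
Gosper form: A/B · C(k+1)/C(k) with A=1, B=1, C=k**3 + 3*k**2/2 + 5*k/8 + 1/16.
f must satisfy (1)·f(k+1) − (1)·f(k) = k**3 + 3*k**2/2 + 5*k/8 + 1/16.
Bound: deg f ≤ 4.
A polynomial solution: f(k) = k**2*(4*k**2 - 3)/16.
Get s_k = R·t_k = k**2*(4*k**2 - 3) with R(k) = B(k−1)f(k)/C(k) = k**2*(4*k**2 - 3)/((2*k + 1)*(8*k**2 + 8*k + 1)).
Verify: 16*k**3 + 24*k**2 + 10*k + 1 matches t_k.
Σ_(k=2)^(10) t_k = s_(11) − s_(2) = 58201 − (52) = 58149.

Σ = 58149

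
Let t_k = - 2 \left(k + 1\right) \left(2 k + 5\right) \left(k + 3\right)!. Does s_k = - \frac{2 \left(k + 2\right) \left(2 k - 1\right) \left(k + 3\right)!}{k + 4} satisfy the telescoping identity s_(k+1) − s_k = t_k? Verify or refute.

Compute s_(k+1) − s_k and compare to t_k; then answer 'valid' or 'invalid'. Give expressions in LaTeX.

s_(k+1) = -2*(k + 3)*(2*k + 1)*factorial(k + 4)/(k + 5)
s_(k+1) − s_k = -2*(2*k**4 + 21*k**3 + 78*k**2 + 123*k + 58)*factorial(k + 3)/((k + 4)*(k + 5))
(s_(k+1) − s_k) − t_k = 4*(2*k**3 + 15*k**2 + 31*k + 21)*factorial(k + 3)/((k + 4)*(k + 5))

Invalid: residual \frac{4 \left(2 k^{3} + 15 k^{2} + 31 k + 21\right) \left(k + 3\right)!}{\left(k + 4\right) \left(k + 5\right)} ≠ 0.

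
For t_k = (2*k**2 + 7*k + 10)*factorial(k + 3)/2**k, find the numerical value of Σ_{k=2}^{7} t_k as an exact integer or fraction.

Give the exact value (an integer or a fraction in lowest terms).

Compute t_(k+1)/t_k: get (k + 4)*(7*k + 2*(k + 1)**2 + 17)/(2*(2*k**2 + 7*k + 10)).
Normal form (A,B,C) = (k/2 + 2, 1, k**2 + 7*k/2 + 5).
Set up (k/2 + 2)·f(k+1) − (1)·f(k) − (k**2 + 7*k/2 + 5) = 0.
From deg A=1, deg B=0, deg C=2: d=1.
Coefficient equations give f(k) = 2*k + 1.
Get s_k = R·t_k = 2**(1 - k)*(2*k + 1)*factorial(k + 3) with R(k) = B(k−1)f(k)/C(k) = 2*(2*k + 1)/(2*k**2 + 7*k + 10).
s_(k+1) − s_k = (2*k**2 + 7*k + 10)*factorial(k + 3)/2**k = t_k.
Σ_(k=2)^(7) t_k = s_(8) − s_(2) = 5301450 − (300) = 5301150.

Σ = 5301150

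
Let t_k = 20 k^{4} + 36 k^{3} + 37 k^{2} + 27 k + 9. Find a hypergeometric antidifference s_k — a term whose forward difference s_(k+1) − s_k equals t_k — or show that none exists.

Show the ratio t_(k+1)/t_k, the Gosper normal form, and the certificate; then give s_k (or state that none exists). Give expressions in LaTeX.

s_k = k \left(4 k^{4} - k^{3} + k^{2} + 4 k + 1\right)

Step 1: r(k) = (20*k**4 + 116*k**3 + 265*k**2 + 289*k + 129)/(20*k**4 + 36*k**3 + 37*k**2 + 27*k + 9).
Factor: A=1; B=1; C=k**4 + 9*k**3/5 + 37*k**2/20 + 27*k/20 + 9/20.
Need (1)·f(k+1) − (1)·f(k) = k**4 + 9*k**3/5 + 37*k**2/20 + 27*k/20 + 9/20.
From deg A=0, deg B=0, deg C=4: d=5.
Match coefficients ⇒ f(k) = k*(4*k**4 - k**3 + k**2 + 4*k + 1)/20.
So s_k = (B(k−1)f/C)·t_k = (k*(4*k**4 - k**3 + k**2 + 4*k + 1)/(20*k**4 + 36*k**3 + 37*k**2 + 27*k + 9))·t_k = k*(4*k**4 - k**3 + k**2 + 4*k + 1).
Δs = 20*k**4 + 36*k**3 + 37*k**2 + 27*k + 9, as required.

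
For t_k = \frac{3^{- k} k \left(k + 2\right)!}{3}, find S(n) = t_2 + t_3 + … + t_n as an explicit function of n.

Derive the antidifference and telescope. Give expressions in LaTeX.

S(n) = - \frac{8}{3} + \frac{3^{- n} \left(n + 3\right)!}{3}

Compute t_(k+1)/t_k: get (k + 1)*(k + 3)/(3*k).
A = k/3 + 1, B = 1, C = k.
Need (k/3 + 1)·f(k+1) − (1)·f(k) = k.
deg f ≤ 0 (via 1,0,1).
Match coefficients ⇒ f(k) = 3.
So s_k = (B(k−1)f/C)·t_k = (3/k)·t_k = factorial(k + 2)/3**k.
Verify: k*factorial(k + 2)/(3*3**k) matches t_k.
Telescope: S(n) = s_(n+1) − s_(2) = 3**(-n - 1)*factorial(n + 3) − (8/3) = -8/3 + factorial(n + 3)/(3*3**n).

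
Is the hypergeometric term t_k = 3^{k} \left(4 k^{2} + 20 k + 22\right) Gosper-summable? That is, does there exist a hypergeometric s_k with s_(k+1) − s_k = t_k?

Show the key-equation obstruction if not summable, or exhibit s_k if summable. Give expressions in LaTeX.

Yes. s_k = 2 \cdot 3^{k} \left(k^{2} + 2 k + 1\right).

r(k) = 3*(2*k**2 + 14*k + 23)/(2*k**2 + 10*k + 11) after simplifying.
So A=3 and B=1, with C=k**2 + 5*k + 11/2.
f must satisfy (3)·f(k+1) − (1)·f(k) = k**2 + 5*k + 11/2.
d = 2 from the (0,0,2) case.
Match coefficients ⇒ f(k) = (k + 1)**2/2.
Certificate R = B(k−1)f/C = (k + 1)**2/(2*k**2 + 10*k + 11) gives s_k = 2*3**k*(k**2 + 2*k + 1).
s_(k+1) − s_k = 3**k*(4*k**2 + 20*k + 22) = t_k.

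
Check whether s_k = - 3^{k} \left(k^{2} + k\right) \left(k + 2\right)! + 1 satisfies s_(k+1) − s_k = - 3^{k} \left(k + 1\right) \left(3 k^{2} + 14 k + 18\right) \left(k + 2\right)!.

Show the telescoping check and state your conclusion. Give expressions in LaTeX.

s_(k+1) = -3**(k + 1)*(k + (k + 1)**2 + 1)*factorial(k + 3) + 1
s_(k+1) − s_k = -3**k*(k + 1)*(3*k**2 + 14*k + 18)*factorial(k + 2)
(s_(k+1) − s_k) − t_k = 0

valid (s_(k+1) − s_k reduces to t_k)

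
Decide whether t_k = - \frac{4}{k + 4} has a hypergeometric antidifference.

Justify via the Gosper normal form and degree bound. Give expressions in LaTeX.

No — key equation has no polynomial f.

Step 1: r(k) = (k + 4)/(k + 5).
Factor: A=k + 4; B=k + 5; C=1.
Set up (k + 4)·f(k+1) − (k + 4)·f(k) − (1) = 0.
Bound: deg f ≤ 0.
Write f(k) = c0. Then LHS − RHS = -1, requiring -1 = 0: contradictory. No certificate.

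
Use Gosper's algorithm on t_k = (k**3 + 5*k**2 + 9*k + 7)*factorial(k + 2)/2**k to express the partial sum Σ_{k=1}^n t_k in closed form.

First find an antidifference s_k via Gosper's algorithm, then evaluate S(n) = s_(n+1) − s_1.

S(n) = (-6*2**n + n**5*factorial(n) + 10*n**4*factorial(n) + 36*n**3*factorial(n) + 56*n**2*factorial(n) + 35*n*factorial(n) + 6*factorial(n))/2**n

Step 1: r(k) = (k**4 + 11*k**3 + 46*k**2 + 88*k + 66)/(2*(k**3 + 5*k**2 + 9*k + 7)).
Take A(k)=k/2 + 3/2, B(k)=1, C(k)=k**3 + 5*k**2 + 9*k + 7.
f must satisfy (k/2 + 3/2)·f(k+1) − (1)·f(k) = k**3 + 5*k**2 + 9*k + 7.
d = 2 from the (1,0,3) case.
Solving with deg f ≤ 2: f(k) = 2*(k**2 + 2*k - 2).
R(k) = B(k−1)·f(k)/C(k) = 2*(k**2 + 2*k - 2)/(k**3 + 5*k**2 + 9*k + 7); s_k = R·t_k = 2**(1 - k)*(k**2 + 2*k - 2)*factorial(k + 2).
s_(k+1) − s_k = (k**3 + 5*k**2 + 9*k + 7)*factorial(k + 2)/2**k = t_k.
Evaluate: s_(n+1) = (n**2 + 4*n + 1)*factorial(n + 3)/2**n; subtract s_(1) = 6 ⇒ S(n) = (-6*2**n + n**5*factorial(n) + 10*n**4*factorial(n) + 36*n**3*factorial(n) + 56*n**2*factorial(n) + 35*n*factorial(n) + 6*factorial(n))/2**n.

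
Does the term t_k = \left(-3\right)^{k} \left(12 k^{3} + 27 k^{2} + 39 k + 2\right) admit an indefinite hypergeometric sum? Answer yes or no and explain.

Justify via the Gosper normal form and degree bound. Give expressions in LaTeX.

t_(k+1)/t_k = 3*(-12*k**3 - 63*k**2 - 129*k - 80)/(12*k**3 + 27*k**2 + 39*k + 2).
Take A(k)=-3, B(k)=1, C(k)=k**3 + 9*k**2/4 + 13*k/4 + 1/6.
f must satisfy (-3)·f(k+1) − (1)·f(k) = k**3 + 9*k**2/4 + 13*k/4 + 1/6.
d = 3 from the (0,0,3) case.
Coefficient equations give f(k) = -(3*k**3 + 3*k - 4)/12.
So s_k = (B(k−1)f/C)·t_k = (-(3*k**3 + 3*k - 4)/(12*k**3 + 27*k**2 + 39*k + 2))·t_k = (-3)**k*(-3*k**3 - 3*k + 4).
Verify: (-3)**k*(12*k**3 + 27*k**2 + 39*k + 2) matches t_k.

Yes. s_k = \left(-3\right)^{k} \left(- 3 k^{3} - 3 k + 4\right).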